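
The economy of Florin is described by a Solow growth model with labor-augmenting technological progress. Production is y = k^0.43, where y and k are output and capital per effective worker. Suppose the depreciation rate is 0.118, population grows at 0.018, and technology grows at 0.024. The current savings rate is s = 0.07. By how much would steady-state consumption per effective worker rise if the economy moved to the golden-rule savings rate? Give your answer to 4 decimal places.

Δc ≈ 0.7032

The effective depreciation rate is n + g + δ = 0.018 + 0.024 + 0.118 = 0.16.
Current steady state (s = 0.07): k* = (0.07/0.16)^(1/0.57) ≈ 0.2345, y* = 0.2345^0.43 ≈ 0.5360, c* = (1−0.07)·0.5360 ≈ 0.4985.
At the golden rule the marginal product of capital equals n+g+δ: 0.43·k^(0.43−1) = 0.16. Solving, k_gold = (0.43/0.16)^(1/0.57) ≈ 5.6656.
y_gold = 5.6656^0.43 ≈ 2.1081, c_gold = y_gold − 0.16·k_gold ≈ 1.2016.
Gain: Δc = 1.2016 − 0.4985 ≈ 0.7032.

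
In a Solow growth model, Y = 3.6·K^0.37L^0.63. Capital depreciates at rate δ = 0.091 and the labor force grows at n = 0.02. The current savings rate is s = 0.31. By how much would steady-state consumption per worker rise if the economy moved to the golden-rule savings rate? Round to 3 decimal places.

Δc ≈ 0.125

Capital per worker breaks even when investment replaces (n + δ)·k; here n + δ = 0.111.
Current steady state (s = 0.31): k* = (0.31·3.6/0.111)^(1/0.63) ≈ 38.9958, y* = 3.6·38.9958^0.37 ≈ 13.9630, c* = (1−0.31)·13.9630 ≈ 9.6345.
Golden rule sets MPK = n+δ: 0.37·3.6·k^(0.37−1) = 0.111, so k_gold = (0.37·3.6/0.111)^(1/0.63) ≈ 51.6400.
y_gold = 3.6·51.6400^0.37 ≈ 15.4920, c_gold = y_gold − 0.111·k_gold ≈ 9.7600.
Gain: Δc = 9.7600 − 9.6345 ≈ 0.1255.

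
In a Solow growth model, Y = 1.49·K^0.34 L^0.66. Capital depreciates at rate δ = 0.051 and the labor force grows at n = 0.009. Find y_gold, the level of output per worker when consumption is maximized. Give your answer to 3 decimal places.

y_gold ≈ 4.472

The effective depreciation rate is n + δ = 0.009 + 0.051 = 0.06.
At the golden rule the marginal product of capital equals n+δ: 0.34·1.49·k^(0.34−1) = 0.06. Solving, k_gold = (0.34·1.49/0.06)^(1/0.66) ≈ 25.3401.
Output: y_gold = 1.49·k_gold^0.34 = 1.49·25.3401^0.34 ≈ 4.4718.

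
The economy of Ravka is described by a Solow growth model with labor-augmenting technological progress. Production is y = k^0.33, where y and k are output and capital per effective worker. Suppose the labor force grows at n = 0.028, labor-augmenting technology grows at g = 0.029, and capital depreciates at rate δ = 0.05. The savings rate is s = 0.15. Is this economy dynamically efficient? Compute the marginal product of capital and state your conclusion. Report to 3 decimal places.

Capital per effective worker breaks even when investment replaces (n + g + δ)·k; here n + g + δ = 0.107.
Steady-state k*: s·k^0.33 = 0.107·k gives k* = (0.15/0.107)^(1/0.67) ≈ 1.6556.
MPK = 0.33·1.6556^(-0.67) ≈ 0.2354.
MPK > n+g+δ = 0.107, so the economy is dynamically efficient (under-saving).

dynamically efficient; MPK ≈ 0.235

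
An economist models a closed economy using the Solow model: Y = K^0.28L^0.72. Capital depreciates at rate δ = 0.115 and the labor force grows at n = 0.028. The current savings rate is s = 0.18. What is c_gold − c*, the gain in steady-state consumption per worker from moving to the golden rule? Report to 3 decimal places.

Δc ≈ 0.038

n + δ = 0.028 + 0.115 = 0.143.
Current steady state (s = 0.18): k* = (0.18/0.143)^(1/0.72) ≈ 1.3766, y* = 1.3766^0.28 ≈ 1.0936, c* = (1−0.18)·1.0936 ≈ 0.8968.
At the golden rule the marginal product of capital equals n+δ: 0.28·k^(0.28−1) = 0.143. Solving, k_gold = (0.28/0.143)^(1/0.72) ≈ 2.5428.
y_gold = 2.5428^0.28 ≈ 1.2986, c_gold = y_gold − 0.143·k_gold ≈ 0.9350.
Gain: Δc = 0.9350 − 0.8968 ≈ 0.0383.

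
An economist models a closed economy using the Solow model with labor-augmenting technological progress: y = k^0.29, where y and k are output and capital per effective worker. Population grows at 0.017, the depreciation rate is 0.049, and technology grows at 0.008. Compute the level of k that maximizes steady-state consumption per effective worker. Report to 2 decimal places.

Break-even investment rate: n + g + δ = 0.017 + 0.008 + 0.049 = 0.074.
Setting f'(k) = n+g+δ gives 0.29·k^(0.29−1) = 0.074, hence k_gold = (0.29/0.074)^(1/0.71) ≈ 6.8461.

k_gold ≈ 6.85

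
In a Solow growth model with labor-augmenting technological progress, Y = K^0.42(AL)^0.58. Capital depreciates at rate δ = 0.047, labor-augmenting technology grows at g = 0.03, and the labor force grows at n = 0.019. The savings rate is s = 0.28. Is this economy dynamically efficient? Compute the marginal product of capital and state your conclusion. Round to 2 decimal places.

Break-even investment rate: n + g + δ = 0.019 + 0.03 + 0.047 = 0.096.
Steady-state k*: s·k^0.42 = 0.096·k gives k* = (0.28/0.096)^(1/0.58) ≈ 6.3318.
MPK = 0.42·6.3318^(-0.58) ≈ 0.1440.
MPK > n+g+δ = 0.096, so the economy is dynamically efficient (under-saving).

dynamically efficient; MPK ≈ 0.14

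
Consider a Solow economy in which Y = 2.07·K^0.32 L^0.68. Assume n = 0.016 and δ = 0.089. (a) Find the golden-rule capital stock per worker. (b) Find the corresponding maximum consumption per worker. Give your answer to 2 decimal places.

(a) k_gold ≈ 15.01; (b) c_gold ≈ 3.35

Capital per worker breaks even when investment replaces (n + δ)·k; here n + δ = 0.105.
Maximizing c = f(k) − (n+δ)·k gives f'(k) = n+δ, i.e. 0.32·2.07·k^(0.32−1) = 0.105, so k_gold = (0.32·2.07/0.105)^(1/0.68) ≈ 15.0096.
y_gold = 2.07·15.0096^0.32 ≈ 4.9250; c_gold = y_gold − 0.105·k_gold ≈ 3.3490.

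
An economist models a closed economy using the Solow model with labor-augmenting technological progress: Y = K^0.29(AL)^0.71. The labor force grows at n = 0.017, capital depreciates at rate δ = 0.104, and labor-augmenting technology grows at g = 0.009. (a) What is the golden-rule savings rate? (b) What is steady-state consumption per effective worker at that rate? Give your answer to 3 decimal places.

(a) s_gold = 0.290; (b) c_gold ≈ 0.985

n + g + δ = 0.017 + 0.009 + 0.104 = 0.13.
For Cobb-Douglas, s_gold equals capital's share: s_gold = 0.29.
Setting f'(k) = n+g+δ gives 0.29·k^(0.29−1) = 0.13, hence k_gold = (0.29/0.13)^(1/0.71) ≈ 3.0959.
y_gold = 3.0959^0.29 ≈ 1.3878; c_gold = (1−0.29)·y_gold ≈ 0.9853.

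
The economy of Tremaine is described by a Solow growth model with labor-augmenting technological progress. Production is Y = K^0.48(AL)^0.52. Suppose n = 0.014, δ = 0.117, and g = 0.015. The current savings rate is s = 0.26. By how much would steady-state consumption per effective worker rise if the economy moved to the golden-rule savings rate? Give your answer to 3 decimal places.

Δc ≈ 0.299

Capital per effective worker breaks even when investment replaces (n + g + δ)·k; here n + g + δ = 0.146.
Current steady state (s = 0.26): k* = (0.26/0.146)^(1/0.52) ≈ 3.0336, y* = 3.0336^0.48 ≈ 1.7035, c* = (1−0.26)·1.7035 ≈ 1.2606.
Setting f'(k) = n+g+δ gives 0.48·k^(0.48−1) = 0.146, hence k_gold = (0.48/0.146)^(1/0.52) ≈ 9.8632.
y_gold = 9.8632^0.48 ≈ 3.0000, c_gold = y_gold − 0.146·k_gold ≈ 1.5600.
Gain: Δc = 1.5600 − 1.2606 ≈ 0.2994.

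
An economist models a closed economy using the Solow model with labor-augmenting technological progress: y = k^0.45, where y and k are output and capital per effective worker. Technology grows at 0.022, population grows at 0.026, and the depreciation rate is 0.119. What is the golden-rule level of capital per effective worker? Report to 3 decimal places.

k_gold ≈ 6.063

Capital per effective worker breaks even when investment replaces (n + g + δ)·k; here n + g + δ = 0.167.
Golden rule sets MPK = n+g+δ: 0.45·k^(0.45−1) = 0.167, so k_gold = (0.45/0.167)^(1/0.55) ≈ 6.0635.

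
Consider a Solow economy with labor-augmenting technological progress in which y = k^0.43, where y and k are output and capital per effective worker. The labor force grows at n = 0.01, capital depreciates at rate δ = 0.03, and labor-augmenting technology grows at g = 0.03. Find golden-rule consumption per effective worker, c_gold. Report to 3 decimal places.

c_gold ≈ 2.242

Break-even investment rate: n + g + δ = 0.01 + 0.03 + 0.03 = 0.07.
Setting f'(k) = n+g+δ gives 0.43·k^(0.43−1) = 0.07, hence k_gold = (0.43/0.07)^(1/0.57) ≈ 24.1605.
y_gold = 24.1605^0.43 ≈ 3.9331.
c_gold = y_gold − (n+g+δ)·k_gold = 3.9331 − 0.07·24.1605 ≈ 2.2419.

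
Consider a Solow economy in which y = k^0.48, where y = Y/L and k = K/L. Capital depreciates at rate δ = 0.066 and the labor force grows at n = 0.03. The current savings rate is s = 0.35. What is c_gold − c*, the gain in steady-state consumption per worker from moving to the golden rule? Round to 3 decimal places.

n + δ = 0.03 + 0.066 = 0.096.
Current steady state (s = 0.35): k* = (0.35/0.096)^(1/0.52) ≈ 12.0331, y* = 12.0331^0.48 ≈ 3.3005, c* = (1−0.35)·3.3005 ≈ 2.1453.
Setting f'(k) = n+δ gives 0.48·k^(0.48−1) = 0.096, hence k_gold = (0.48/0.096)^(1/0.52) ≈ 22.0888.
y_gold = 22.0888^0.48 ≈ 4.4178, c_gold = y_gold − 0.096·k_gold ≈ 2.2972.
Gain: Δc = 2.2972 − 2.1453 ≈ 0.1519.

Δc ≈ 0.152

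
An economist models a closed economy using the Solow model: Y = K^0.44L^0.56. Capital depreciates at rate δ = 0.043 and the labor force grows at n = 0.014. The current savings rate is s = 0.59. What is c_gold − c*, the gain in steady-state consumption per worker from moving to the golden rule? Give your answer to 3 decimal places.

Δc ≈ 0.218

The effective depreciation rate is n + δ = 0.014 + 0.043 = 0.057.
Current steady state (s = 0.59): k* = (0.59/0.057)^(1/0.56) ≈ 64.9321, y* = 64.9321^0.44 ≈ 6.2731, c* = (1−0.59)·6.2731 ≈ 2.5720.
Golden rule sets MPK = n+δ: 0.44·k^(0.44−1) = 0.057, so k_gold = (0.44/0.057)^(1/0.56) ≈ 38.4557.
y_gold = 38.4557^0.44 ≈ 4.9818, c_gold = y_gold − 0.057·k_gold ≈ 2.7898.
Gain: Δc = 2.7898 − 2.5720 ≈ 0.2178.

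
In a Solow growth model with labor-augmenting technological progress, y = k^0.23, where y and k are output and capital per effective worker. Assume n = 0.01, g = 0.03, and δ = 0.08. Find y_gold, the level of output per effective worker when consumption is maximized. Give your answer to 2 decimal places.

Break-even investment rate: n + g + δ = 0.01 + 0.03 + 0.08 = 0.12.
Golden rule sets MPK = n+g+δ: 0.23·k^(0.23−1) = 0.12, so k_gold = (0.23/0.12)^(1/0.77) ≈ 2.3278.
Output: y_gold = k_gold^0.23 = 2.3278^0.23 ≈ 1.2145.

y_gold ≈ 1.21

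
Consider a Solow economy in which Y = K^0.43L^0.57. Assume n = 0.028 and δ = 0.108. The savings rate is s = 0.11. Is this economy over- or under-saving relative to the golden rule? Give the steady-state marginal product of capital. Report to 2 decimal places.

under-saving; MPK ≈ 0.53

Capital per worker breaks even when investment replaces (n + δ)·k; here n + δ = 0.136.
Steady-state k*: s·k^0.43 = 0.136·k gives k* = (0.11/0.136)^(1/0.57) ≈ 0.6892.
MPK = 0.43·0.6892^(-0.57) ≈ 0.5316.
MPK > n+δ = 0.136, so the economy is dynamically efficient (under-saving).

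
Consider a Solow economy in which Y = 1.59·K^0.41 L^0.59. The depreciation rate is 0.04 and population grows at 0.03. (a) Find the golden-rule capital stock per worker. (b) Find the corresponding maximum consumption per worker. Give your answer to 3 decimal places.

(a) k_gold ≈ 43.905; (b) c_gold ≈ 4.423

Capital per worker breaks even when investment replaces (n + δ)·k; here n + δ = 0.07.
Maximizing c = f(k) − (n+δ)·k gives f'(k) = n+δ, i.e. 0.41·1.59·k^(0.41−1) = 0.07, so k_gold = (0.41·1.59/0.07)^(1/0.59) ≈ 43.9049.
y_gold = 1.59·43.9049^0.41 ≈ 7.4960; c_gold = y_gold − 0.07·k_gold ≈ 4.4226.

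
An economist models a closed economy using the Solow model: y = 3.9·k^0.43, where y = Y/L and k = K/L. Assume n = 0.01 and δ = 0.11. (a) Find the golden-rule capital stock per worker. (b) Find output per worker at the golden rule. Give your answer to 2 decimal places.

(a) k_gold ≈ 102.19; (b) y_gold ≈ 28.52

Break-even investment rate: n + δ = 0.01 + 0.11 = 0.12.
Maximizing c = f(k) − (n+δ)·k gives f'(k) = n+δ, i.e. 0.43·3.9·k^(0.43−1) = 0.12, so k_gold = (0.43·3.9/0.12)^(1/0.57) ≈ 102.1855.
y_gold = 3.9·102.1855^0.43 ≈ 28.5169.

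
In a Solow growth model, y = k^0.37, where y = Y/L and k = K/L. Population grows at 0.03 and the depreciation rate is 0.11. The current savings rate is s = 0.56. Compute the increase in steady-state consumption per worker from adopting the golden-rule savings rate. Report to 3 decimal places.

Δc ≈ 0.122

Capital per worker breaks even when investment replaces (n + δ)·k; here n + δ = 0.14.
Current steady state (s = 0.56): k* = (0.56/0.14)^(1/0.63) ≈ 9.0292, y* = 9.0292^0.37 ≈ 2.2573, c* = (1−0.56)·2.2573 ≈ 0.9932.
Setting f'(k) = n+δ gives 0.37·k^(0.37−1) = 0.14, hence k_gold = (0.37/0.14)^(1/0.63) ≈ 4.6769.
y_gold = 4.6769^0.37 ≈ 1.7696, c_gold = y_gold − 0.14·k_gold ≈ 1.1149.
Gain: Δc = 1.1149 − 0.9932 ≈ 0.1217.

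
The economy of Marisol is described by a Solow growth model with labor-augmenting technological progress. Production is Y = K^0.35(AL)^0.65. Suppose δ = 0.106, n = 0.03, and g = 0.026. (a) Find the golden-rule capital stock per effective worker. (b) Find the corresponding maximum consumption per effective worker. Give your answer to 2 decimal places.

Capital per effective worker breaks even when investment replaces (n + g + δ)·k; here n + g + δ = 0.162.
Setting f'(k) = n+g+δ gives 0.35·k^(0.35−1) = 0.162, hence k_gold = (0.35/0.162)^(1/0.65) ≈ 3.2711.
y_gold = 3.2711^0.35 ≈ 1.5141; c_gold = y_gold − 0.162·k_gold ≈ 0.9841.

(a) k_gold ≈ 3.27; (b) c_gold ≈ 0.98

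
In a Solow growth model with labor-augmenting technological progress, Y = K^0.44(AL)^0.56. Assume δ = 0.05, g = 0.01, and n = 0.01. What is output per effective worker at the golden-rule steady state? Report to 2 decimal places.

Capital per effective worker breaks even when investment replaces (n + g + δ)·k; here n + g + δ = 0.07.
Maximizing c = f(k) − (n+g+δ)·k gives f'(k) = n+g+δ, i.e. 0.44·k^(0.44−1) = 0.07, so k_gold = (0.44/0.07)^(1/0.56) ≈ 26.6461.
Output: y_gold = k_gold^0.44 = 26.6461^0.44 ≈ 4.2391.

y_gold ≈ 4.24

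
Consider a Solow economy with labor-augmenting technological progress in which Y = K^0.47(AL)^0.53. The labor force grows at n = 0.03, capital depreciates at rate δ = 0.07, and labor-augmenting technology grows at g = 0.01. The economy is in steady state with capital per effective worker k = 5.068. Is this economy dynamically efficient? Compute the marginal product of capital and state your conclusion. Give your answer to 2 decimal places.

The effective depreciation rate is n + g + δ = 0.03 + 0.01 + 0.07 = 0.11.
MPK = 0.47·k^(0.47−1) = 0.47·5.068^(-0.53) ≈ 0.1989.
MPK > 0.11, so the economy is dynamically efficient (under-saving).

dynamically efficient; MPK ≈ 0.20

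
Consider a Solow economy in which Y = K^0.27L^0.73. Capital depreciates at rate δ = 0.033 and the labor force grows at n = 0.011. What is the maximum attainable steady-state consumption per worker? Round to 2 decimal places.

c_gold ≈ 1.43

The effective depreciation rate is n + δ = 0.011 + 0.033 = 0.044.
Setting f'(k) = n+δ gives 0.27·k^(0.27−1) = 0.044, hence k_gold = (0.27/0.044)^(1/0.73) ≈ 12.0041.
y_gold = 12.0041^0.27 ≈ 1.9562.
c_gold = y_gold − (n+δ)·k_gold = 1.9562 − 0.044·12.0041 ≈ 1.4280.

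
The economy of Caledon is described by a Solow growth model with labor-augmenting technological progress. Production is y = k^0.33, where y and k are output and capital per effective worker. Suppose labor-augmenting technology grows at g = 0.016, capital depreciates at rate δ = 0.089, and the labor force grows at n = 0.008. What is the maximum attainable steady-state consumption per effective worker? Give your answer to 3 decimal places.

The effective depreciation rate is n + g + δ = 0.008 + 0.016 + 0.089 = 0.113.
Maximizing c = f(k) − (n+g+δ)·k gives f'(k) = n+g+δ, i.e. 0.33·k^(0.33−1) = 0.113, so k_gold = (0.33/0.113)^(1/0.67) ≈ 4.9509.
y_gold = 4.9509^0.33 ≈ 1.6953.
c_gold = y_gold − (n+g+δ)·k_gold = 1.6953 − 0.113·4.9509 ≈ 1.1358.

c_gold ≈ 1.136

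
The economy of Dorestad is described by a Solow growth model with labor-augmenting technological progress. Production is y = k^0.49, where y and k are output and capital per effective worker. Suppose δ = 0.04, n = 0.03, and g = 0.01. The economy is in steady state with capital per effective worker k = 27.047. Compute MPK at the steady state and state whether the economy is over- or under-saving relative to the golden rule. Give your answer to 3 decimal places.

under-saving; MPK ≈ 0.091

Break-even investment rate: n + g + δ = 0.03 + 0.01 + 0.04 = 0.08.
MPK = 0.49·k^(0.49−1) = 0.49·27.047^(-0.51) ≈ 0.0912.
MPK > 0.08, so the economy is dynamically efficient (under-saving).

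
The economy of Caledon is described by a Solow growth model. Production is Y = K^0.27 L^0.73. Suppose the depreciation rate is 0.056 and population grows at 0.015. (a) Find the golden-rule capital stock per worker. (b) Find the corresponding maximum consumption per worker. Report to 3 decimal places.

n + δ = 0.015 + 0.056 = 0.071.
At the golden rule the marginal product of capital equals n+δ: 0.27·k^(0.27−1) = 0.071. Solving, k_gold = (0.27/0.071)^(1/0.73) ≈ 6.2325.
y_gold = 6.2325^0.27 ≈ 1.6389; c_gold = y_gold − 0.071·k_gold ≈ 1.1964.

(a) k_gold ≈ 6.233; (b) c_gold ≈ 1.196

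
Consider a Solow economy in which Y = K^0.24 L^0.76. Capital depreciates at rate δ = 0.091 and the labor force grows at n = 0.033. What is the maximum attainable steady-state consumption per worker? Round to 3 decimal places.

n + δ = 0.033 + 0.091 = 0.124.
Setting f'(k) = n+δ gives 0.24·k^(0.24−1) = 0.124, hence k_gold = (0.24/0.124)^(1/0.76) ≈ 2.3843.
y_gold = 2.3843^0.24 ≈ 1.2319.
c_gold = y_gold − (n+δ)·k_gold = 1.2319 − 0.124·2.3843 ≈ 0.9362.

c_gold ≈ 0.936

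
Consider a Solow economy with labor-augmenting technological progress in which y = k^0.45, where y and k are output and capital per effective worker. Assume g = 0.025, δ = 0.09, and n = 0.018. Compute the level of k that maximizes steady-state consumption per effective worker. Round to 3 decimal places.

k_gold ≈ 9.172

n + g + δ = 0.018 + 0.025 + 0.09 = 0.133.
Golden rule sets MPK = n+g+δ: 0.45·k^(0.45−1) = 0.133, so k_gold = (0.45/0.133)^(1/0.55) ≈ 9.1722.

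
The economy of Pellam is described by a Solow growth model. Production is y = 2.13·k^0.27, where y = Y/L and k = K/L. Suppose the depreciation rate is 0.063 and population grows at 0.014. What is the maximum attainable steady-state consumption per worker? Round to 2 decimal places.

c_gold ≈ 3.27

Capital per worker breaks even when investment replaces (n + δ)·k; here n + δ = 0.077.
Golden rule sets MPK = n+δ: 0.27·2.13·k^(0.27−1) = 0.077, so k_gold = (0.27·2.13/0.077)^(1/0.73) ≈ 15.7122.
y_gold = 2.13·15.7122^0.27 ≈ 4.4809.
c_gold = y_gold − (n+δ)·k_gold = 4.4809 − 0.077·15.7122 ≈ 3.2710.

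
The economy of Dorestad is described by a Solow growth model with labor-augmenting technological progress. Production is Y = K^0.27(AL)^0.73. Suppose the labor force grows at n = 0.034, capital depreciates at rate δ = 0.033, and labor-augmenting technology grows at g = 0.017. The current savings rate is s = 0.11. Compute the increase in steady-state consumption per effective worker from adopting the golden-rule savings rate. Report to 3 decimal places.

Capital per effective worker breaks even when investment replaces (n + g + δ)·k; here n + g + δ = 0.084.
Current steady state (s = 0.11): k* = (0.11/0.084)^(1/0.73) ≈ 1.4469, y* = 1.4469^0.27 ≈ 1.1049, c* = (1−0.11)·1.1049 ≈ 0.9833.
Setting f'(k) = n+g+δ gives 0.27·k^(0.27−1) = 0.084, hence k_gold = (0.27/0.084)^(1/0.73) ≈ 4.9504.
y_gold = 4.9504^0.27 ≈ 1.5401, c_gold = y_gold − 0.084·k_gold ≈ 1.1243.
Gain: Δc = 1.1243 − 0.9833 ≈ 0.1409.

Δc ≈ 0.141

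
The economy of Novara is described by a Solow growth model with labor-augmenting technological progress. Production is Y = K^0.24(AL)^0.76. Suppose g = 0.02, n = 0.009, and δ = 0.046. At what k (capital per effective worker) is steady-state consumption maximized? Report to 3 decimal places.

k_gold ≈ 4.620

Break-even investment rate: n + g + δ = 0.009 + 0.02 + 0.046 = 0.075.
Golden rule sets MPK = n+g+δ: 0.24·k^(0.24−1) = 0.075, so k_gold = (0.24/0.075)^(1/0.76) ≈ 4.6203.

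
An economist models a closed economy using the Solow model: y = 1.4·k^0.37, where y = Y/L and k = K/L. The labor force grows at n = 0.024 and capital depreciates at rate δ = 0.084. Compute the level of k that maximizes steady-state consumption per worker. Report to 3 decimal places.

k_gold ≈ 12.045

Break-even investment rate: n + δ = 0.024 + 0.084 = 0.108.
At the golden rule the marginal product of capital equals n+δ: 0.37·1.4·k^(0.37−1) = 0.108. Solving, k_gold = (0.37·1.4/0.108)^(1/0.63) ≈ 12.0449.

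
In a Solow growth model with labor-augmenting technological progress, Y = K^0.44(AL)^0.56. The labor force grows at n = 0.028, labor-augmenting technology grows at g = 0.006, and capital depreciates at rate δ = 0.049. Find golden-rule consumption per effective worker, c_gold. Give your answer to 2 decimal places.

The effective depreciation rate is n + g + δ = 0.028 + 0.006 + 0.049 = 0.083.
Setting f'(k) = n+g+δ gives 0.44·k^(0.44−1) = 0.083, hence k_gold = (0.44/0.083)^(1/0.56) ≈ 19.6574.
y_gold = 19.6574^0.44 ≈ 3.7081.
c_gold = y_gold − (n+g+δ)·k_gold = 3.7081 − 0.083·19.6574 ≈ 2.0765.

c_gold ≈ 2.08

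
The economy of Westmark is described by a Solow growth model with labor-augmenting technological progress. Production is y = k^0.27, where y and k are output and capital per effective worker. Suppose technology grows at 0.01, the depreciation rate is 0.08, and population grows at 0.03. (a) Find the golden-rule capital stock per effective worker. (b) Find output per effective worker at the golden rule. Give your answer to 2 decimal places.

n + g + δ = 0.03 + 0.01 + 0.08 = 0.12.
Setting f'(k) = n+g+δ gives 0.27·k^(0.27−1) = 0.12, hence k_gold = (0.27/0.12)^(1/0.73) ≈ 3.0370.
y_gold = 3.0370^0.27 ≈ 1.3498.

(a) k_gold ≈ 3.04; (b) y_gold ≈ 1.35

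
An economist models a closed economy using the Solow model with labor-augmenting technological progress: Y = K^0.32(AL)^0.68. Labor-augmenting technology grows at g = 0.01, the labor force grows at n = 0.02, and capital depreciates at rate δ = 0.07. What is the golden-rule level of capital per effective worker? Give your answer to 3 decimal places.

Capital per effective worker breaks even when investment replaces (n + g + δ)·k; here n + g + δ = 0.1.
Golden rule sets MPK = n+g+δ: 0.32·k^(0.32−1) = 0.1, so k_gold = (0.32/0.1)^(1/0.68) ≈ 5.5318.

k_gold ≈ 5.532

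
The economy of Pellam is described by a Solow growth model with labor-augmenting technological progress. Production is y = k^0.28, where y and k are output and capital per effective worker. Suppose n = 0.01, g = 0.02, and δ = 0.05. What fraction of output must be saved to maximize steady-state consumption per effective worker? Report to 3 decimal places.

s_gold = 0.280

Capital per effective worker breaks even when investment replaces (n + g + δ)·k; here n + g + δ = 0.08.
At the golden rule MPK = n+g+δ, and in any Cobb-Douglas steady state s = (n+g+δ)·k/y = MPK·k/y = capital's share 0.28.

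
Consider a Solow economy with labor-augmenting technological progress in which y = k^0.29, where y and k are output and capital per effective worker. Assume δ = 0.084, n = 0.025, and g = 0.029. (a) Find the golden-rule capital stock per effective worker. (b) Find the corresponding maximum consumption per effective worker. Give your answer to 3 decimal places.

Break-even investment rate: n + g + δ = 0.025 + 0.029 + 0.084 = 0.138.
At the golden rule the marginal product of capital equals n+g+δ: 0.29·k^(0.29−1) = 0.138. Solving, k_gold = (0.29/0.138)^(1/0.71) ≈ 2.8461.
y_gold = 2.8461^0.29 ≈ 1.3544; c_gold = y_gold − 0.138·k_gold ≈ 0.9616.

(a) k_gold ≈ 2.846; (b) c_gold ≈ 0.962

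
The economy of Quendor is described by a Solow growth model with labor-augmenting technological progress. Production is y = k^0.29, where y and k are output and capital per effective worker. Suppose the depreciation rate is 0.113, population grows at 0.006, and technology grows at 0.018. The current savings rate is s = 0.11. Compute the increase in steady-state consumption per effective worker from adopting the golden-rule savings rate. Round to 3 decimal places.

Δc ≈ 0.151

Break-even investment rate: n + g + δ = 0.006 + 0.018 + 0.113 = 0.137.
Current steady state (s = 0.11): k* = (0.11/0.137)^(1/0.71) ≈ 0.7341, y* = 0.7341^0.29 ≈ 0.9142, c* = (1−0.11)·0.9142 ≈ 0.8137.
Golden rule sets MPK = n+g+δ: 0.29·k^(0.29−1) = 0.137, so k_gold = (0.29/0.137)^(1/0.71) ≈ 2.8754.
y_gold = 2.8754^0.29 ≈ 1.3584, c_gold = y_gold − 0.137·k_gold ≈ 0.9645.
Gain: Δc = 0.9645 − 0.8137 ≈ 0.1508.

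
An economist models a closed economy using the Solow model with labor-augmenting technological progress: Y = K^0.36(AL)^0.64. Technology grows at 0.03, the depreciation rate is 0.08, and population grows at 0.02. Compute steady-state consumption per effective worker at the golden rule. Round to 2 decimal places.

n + g + δ = 0.02 + 0.03 + 0.08 = 0.13.
At the golden rule the marginal product of capital equals n+g+δ: 0.36·k^(0.36−1) = 0.13. Solving, k_gold = (0.36/0.13)^(1/0.64) ≈ 4.9112.
y_gold = 4.9112^0.36 ≈ 1.7735.
c_gold = y_gold − (n+g+δ)·k_gold = 1.7735 − 0.13·4.9112 ≈ 1.1350.

c_gold ≈ 1.14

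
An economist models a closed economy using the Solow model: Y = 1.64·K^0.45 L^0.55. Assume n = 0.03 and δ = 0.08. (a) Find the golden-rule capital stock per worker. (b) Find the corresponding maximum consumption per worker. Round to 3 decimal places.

(a) k_gold ≈ 31.844; (b) c_gold ≈ 4.281

Break-even investment rate: n + δ = 0.03 + 0.08 = 0.11.
Maximizing c = f(k) − (n+δ)·k gives f'(k) = n+δ, i.e. 0.45·1.64·k^(0.45−1) = 0.11, so k_gold = (0.45·1.64/0.11)^(1/0.55) ≈ 31.8438.
y_gold = 1.64·31.8438^0.45 ≈ 7.7840; c_gold = y_gold − 0.11·k_gold ≈ 4.2812.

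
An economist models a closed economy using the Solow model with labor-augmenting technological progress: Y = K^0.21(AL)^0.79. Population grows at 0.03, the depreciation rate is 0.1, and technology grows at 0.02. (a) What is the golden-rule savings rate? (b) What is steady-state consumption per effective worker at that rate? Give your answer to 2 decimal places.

The effective depreciation rate is n + g + δ = 0.03 + 0.02 + 0.1 = 0.15.
For Cobb-Douglas, s_gold equals capital's share: s_gold = 0.21.
Maximizing c = f(k) − (n+g+δ)·k gives f'(k) = n+g+δ, i.e. 0.21·k^(0.21−1) = 0.15, so k_gold = (0.21/0.15)^(1/0.79) ≈ 1.5310.
y_gold = 1.5310^0.21 ≈ 1.0936; c_gold = (1−0.21)·y_gold ≈ 0.8639.

(a) s_gold = 0.21; (b) c_gold ≈ 0.86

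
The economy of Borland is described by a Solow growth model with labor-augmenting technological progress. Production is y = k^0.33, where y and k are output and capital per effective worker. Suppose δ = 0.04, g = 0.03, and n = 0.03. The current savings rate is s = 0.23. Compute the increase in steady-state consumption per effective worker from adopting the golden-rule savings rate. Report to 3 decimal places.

Break-even investment rate: n + g + δ = 0.03 + 0.03 + 0.04 = 0.1.
Current steady state (s = 0.23): k* = (0.23/0.1)^(1/0.67) ≈ 3.4665, y* = 3.4665^0.33 ≈ 1.5072, c* = (1−0.23)·1.5072 ≈ 1.1605.
Golden rule sets MPK = n+g+δ: 0.33·k^(0.33−1) = 0.1, so k_gold = (0.33/0.1)^(1/0.67) ≈ 5.9416.
y_gold = 5.9416^0.33 ≈ 1.8005, c_gold = y_gold − 0.1·k_gold ≈ 1.2063.
Gain: Δc = 1.2063 − 1.1605 ≈ 0.0458.

Δc ≈ 0.046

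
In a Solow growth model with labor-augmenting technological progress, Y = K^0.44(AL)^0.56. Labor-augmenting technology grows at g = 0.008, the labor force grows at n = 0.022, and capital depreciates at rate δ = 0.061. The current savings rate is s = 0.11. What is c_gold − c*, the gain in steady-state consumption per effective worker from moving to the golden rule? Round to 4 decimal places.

Δc ≈ 0.8987

Capital per effective worker breaks even when investment replaces (n + g + δ)·k; here n + g + δ = 0.091.
Current steady state (s = 0.11): k* = (0.11/0.091)^(1/0.56) ≈ 1.4030, y* = 1.4030^0.44 ≈ 1.1607, c* = (1−0.11)·1.1607 ≈ 1.0330.
At the golden rule the marginal product of capital equals n+g+δ: 0.44·k^(0.44−1) = 0.091. Solving, k_gold = (0.44/0.091)^(1/0.56) ≈ 16.6787.
y_gold = 16.6787^0.44 ≈ 3.4495, c_gold = y_gold − 0.091·k_gold ≈ 1.9317.
Gain: Δc = 1.9317 − 1.0330 ≈ 0.8987.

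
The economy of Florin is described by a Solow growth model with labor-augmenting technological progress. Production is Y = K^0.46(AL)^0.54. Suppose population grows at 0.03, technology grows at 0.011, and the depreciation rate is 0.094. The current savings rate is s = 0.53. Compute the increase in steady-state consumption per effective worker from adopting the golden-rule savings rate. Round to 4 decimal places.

Break-even investment rate: n + g + δ = 0.03 + 0.011 + 0.094 = 0.135.
Current steady state (s = 0.53): k* = (0.53/0.135)^(1/0.54) ≈ 12.5861, y* = 12.5861^0.46 ≈ 3.2059, c* = (1−0.53)·3.2059 ≈ 1.5068.
Maximizing c = f(k) − (n+g+δ)·k gives f'(k) = n+g+δ, i.e. 0.46·k^(0.46−1) = 0.135, so k_gold = (0.46/0.135)^(1/0.54) ≈ 9.6821.
y_gold = 9.6821^0.46 ≈ 2.8415, c_gold = y_gold − 0.135·k_gold ≈ 1.5344.
Gain: Δc = 1.5344 − 1.5068 ≈ 0.0276.

Δc ≈ 0.0276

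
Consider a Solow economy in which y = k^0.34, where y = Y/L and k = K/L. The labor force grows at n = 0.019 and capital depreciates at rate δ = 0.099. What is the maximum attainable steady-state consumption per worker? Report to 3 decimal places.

Break-even investment rate: n + δ = 0.019 + 0.099 = 0.118.
At the golden rule the marginal product of capital equals n+δ: 0.34·k^(0.34−1) = 0.118. Solving, k_gold = (0.34/0.118)^(1/0.66) ≈ 4.9700.
y_gold = 4.9700^0.34 ≈ 1.7249.
c_gold = y_gold − (n+δ)·k_gold = 1.7249 − 0.118·4.9700 ≈ 1.1384.

c_gold ≈ 1.138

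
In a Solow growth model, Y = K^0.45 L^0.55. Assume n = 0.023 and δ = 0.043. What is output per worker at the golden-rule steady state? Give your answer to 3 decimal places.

Capital per worker breaks even when investment replaces (n + δ)·k; here n + δ = 0.066.
Setting f'(k) = n+δ gives 0.45·k^(0.45−1) = 0.066, hence k_gold = (0.45/0.066)^(1/0.55) ≈ 32.7915.
Output: y_gold = k_gold^0.45 = 32.7915^0.45 ≈ 4.8094.

y_gold ≈ 4.809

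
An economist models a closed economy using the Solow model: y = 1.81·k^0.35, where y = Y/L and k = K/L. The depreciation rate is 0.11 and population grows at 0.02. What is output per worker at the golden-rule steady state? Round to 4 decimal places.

Break-even investment rate: n + δ = 0.02 + 0.11 = 0.13.
Setting f'(k) = n+δ gives 0.35·1.81·k^(0.35−1) = 0.13, hence k_gold = (0.35·1.81/0.13)^(1/0.65) ≈ 11.4330.
Output: y_gold = 1.81·k_gold^0.35 = 1.81·11.4330^0.35 ≈ 4.2465.

y_gold ≈ 4.2465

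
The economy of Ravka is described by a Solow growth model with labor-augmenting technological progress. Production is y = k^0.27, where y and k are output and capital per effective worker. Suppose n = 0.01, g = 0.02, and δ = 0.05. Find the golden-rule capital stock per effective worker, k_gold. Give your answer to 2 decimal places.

Break-even investment rate: n + g + δ = 0.01 + 0.02 + 0.05 = 0.08.
Setting f'(k) = n+g+δ gives 0.27·k^(0.27−1) = 0.08, hence k_gold = (0.27/0.08)^(1/0.73) ≈ 5.2925.

k_gold ≈ 5.29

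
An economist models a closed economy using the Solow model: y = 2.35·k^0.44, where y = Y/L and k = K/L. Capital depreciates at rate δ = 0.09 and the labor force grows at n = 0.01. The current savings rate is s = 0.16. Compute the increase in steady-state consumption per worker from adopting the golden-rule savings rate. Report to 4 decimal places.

Break-even investment rate: n + δ = 0.01 + 0.09 = 0.1.
Current steady state (s = 0.16): k* = (0.16·2.35/0.1)^(1/0.56) ≈ 10.6444, y* = 2.35·10.6444^0.44 ≈ 6.6527, c* = (1−0.16)·6.6527 ≈ 5.5883.
At the golden rule the marginal product of capital equals n+δ: 0.44·2.35·k^(0.44−1) = 0.1. Solving, k_gold = (0.44·2.35/0.1)^(1/0.56) ≈ 64.8103.
y_gold = 2.35·64.8103^0.44 ≈ 14.7296, c_gold = y_gold − 0.1·k_gold ≈ 8.2486.
Gain: Δc = 8.2486 − 5.5883 ≈ 2.6603.

Δc ≈ 2.6603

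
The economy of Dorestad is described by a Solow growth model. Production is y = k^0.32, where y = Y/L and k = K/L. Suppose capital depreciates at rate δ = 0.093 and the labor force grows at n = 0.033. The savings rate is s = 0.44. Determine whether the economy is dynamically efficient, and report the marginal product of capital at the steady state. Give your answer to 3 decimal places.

Capital per worker breaks even when investment replaces (n + δ)·k; here n + δ = 0.126.
Steady-state k*: s·k^0.32 = 0.126·k gives k* = (0.44/0.126)^(1/0.68) ≈ 6.2900.
MPK = 0.32·6.2900^(-0.68) ≈ 0.0916.
MPK < n+δ = 0.126, so the economy is dynamically inefficient (over-saving).

dynamically inefficient; MPK ≈ 0.092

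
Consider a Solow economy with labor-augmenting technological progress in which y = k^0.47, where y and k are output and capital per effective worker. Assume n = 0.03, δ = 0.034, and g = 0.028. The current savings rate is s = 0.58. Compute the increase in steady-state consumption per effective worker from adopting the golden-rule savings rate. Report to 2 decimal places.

Δc ≈ 0.10

n + g + δ = 0.03 + 0.028 + 0.034 = 0.092.
Current steady state (s = 0.58): k* = (0.58/0.092)^(1/0.53) ≈ 32.2667, y* = 32.2667^0.47 ≈ 5.1182, c* = (1−0.58)·5.1182 ≈ 2.1496.
Setting f'(k) = n+g+δ gives 0.47·k^(0.47−1) = 0.092, hence k_gold = (0.47/0.092)^(1/0.53) ≈ 21.6987.
y_gold = 21.6987^0.47 ≈ 4.2474, c_gold = y_gold − 0.092·k_gold ≈ 2.2511.
Gain: Δc = 2.2511 − 2.1496 ≈ 0.1015.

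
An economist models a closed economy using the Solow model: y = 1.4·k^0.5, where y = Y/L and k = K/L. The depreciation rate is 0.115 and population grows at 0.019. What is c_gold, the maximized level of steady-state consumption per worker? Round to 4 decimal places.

The effective depreciation rate is n + δ = 0.019 + 0.115 = 0.134.
Maximizing c = f(k) − (n+δ)·k gives f'(k) = n+δ, i.e. 0.5·1.4·k^(0.5−1) = 0.134, so k_gold = (0.5·1.4/0.134)^(1/0.5) ≈ 27.2889.
y_gold = 1.4·27.2889^0.5 ≈ 7.3134.
c_gold = y_gold − (n+δ)·k_gold = 7.3134 − 0.134·27.2889 ≈ 3.6567.

c_gold ≈ 3.6567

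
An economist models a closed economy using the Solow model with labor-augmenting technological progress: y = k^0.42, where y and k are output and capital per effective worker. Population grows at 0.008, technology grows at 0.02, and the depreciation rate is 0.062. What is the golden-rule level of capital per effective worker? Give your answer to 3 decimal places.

k_gold ≈ 14.238

The effective depreciation rate is n + g + δ = 0.008 + 0.02 + 0.062 = 0.09.
Maximizing c = f(k) − (n+g+δ)·k gives f'(k) = n+g+δ, i.e. 0.42·k^(0.42−1) = 0.09, so k_gold = (0.42/0.09)^(1/0.58) ≈ 14.2384.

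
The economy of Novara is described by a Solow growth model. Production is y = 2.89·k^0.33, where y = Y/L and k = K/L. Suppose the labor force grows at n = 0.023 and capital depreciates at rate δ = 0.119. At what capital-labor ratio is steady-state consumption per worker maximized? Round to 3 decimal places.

k_gold ≈ 17.160

Break-even investment rate: n + δ = 0.023 + 0.119 = 0.142.
Maximizing c = f(k) − (n+δ)·k gives f'(k) = n+δ, i.e. 0.33·2.89·k^(0.33−1) = 0.142, so k_gold = (0.33·2.89/0.142)^(1/0.67) ≈ 17.1598.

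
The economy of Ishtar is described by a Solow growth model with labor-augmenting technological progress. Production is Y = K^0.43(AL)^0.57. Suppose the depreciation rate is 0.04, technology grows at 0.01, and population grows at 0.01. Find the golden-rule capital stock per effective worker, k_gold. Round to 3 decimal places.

Capital per effective worker breaks even when investment replaces (n + g + δ)·k; here n + g + δ = 0.06.
Setting f'(k) = n+g+δ gives 0.43·k^(0.43−1) = 0.06, hence k_gold = (0.43/0.06)^(1/0.57) ≈ 31.6633.

k_gold ≈ 31.663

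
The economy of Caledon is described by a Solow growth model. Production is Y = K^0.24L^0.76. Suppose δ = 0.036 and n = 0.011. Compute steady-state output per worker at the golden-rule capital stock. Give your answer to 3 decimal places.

y_gold ≈ 1.673

Break-even investment rate: n + δ = 0.011 + 0.036 = 0.047.
Golden rule sets MPK = n+δ: 0.24·k^(0.24−1) = 0.047, so k_gold = (0.24/0.047)^(1/0.76) ≈ 8.5453.
Output: y_gold = k_gold^0.24 = 8.5453^0.24 ≈ 1.6735.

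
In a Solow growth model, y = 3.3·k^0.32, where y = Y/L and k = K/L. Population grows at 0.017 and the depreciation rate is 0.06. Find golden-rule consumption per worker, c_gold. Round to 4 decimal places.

The effective depreciation rate is n + δ = 0.017 + 0.06 = 0.077.
Setting f'(k) = n+δ gives 0.32·3.3·k^(0.32−1) = 0.077, hence k_gold = (0.32·3.3/0.077)^(1/0.68) ≈ 47.0233.
y_gold = 3.3·47.0233^0.32 ≈ 11.3150.
c_gold = y_gold − (n+δ)·k_gold = 11.3150 − 0.077·47.0233 ≈ 7.6942.

c_gold ≈ 7.6942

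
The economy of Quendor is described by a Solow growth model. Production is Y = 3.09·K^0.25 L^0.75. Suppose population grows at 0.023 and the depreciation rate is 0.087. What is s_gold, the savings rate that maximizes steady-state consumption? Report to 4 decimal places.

s_gold = 0.2500

n + δ = 0.023 + 0.087 = 0.11.
At the golden rule MPK = n+δ, and in any Cobb-Douglas steady state s = (n+δ)·k/y = MPK·k/y = capital's share 0.25.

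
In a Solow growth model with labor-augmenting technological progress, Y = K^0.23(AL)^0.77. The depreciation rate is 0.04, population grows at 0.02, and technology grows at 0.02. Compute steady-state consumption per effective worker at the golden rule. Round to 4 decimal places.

c_gold ≈ 1.0556

n + g + δ = 0.02 + 0.02 + 0.04 = 0.08.
At the golden rule the marginal product of capital equals n+g+δ: 0.23·k^(0.23−1) = 0.08. Solving, k_gold = (0.23/0.08)^(1/0.77) ≈ 3.9412.
y_gold = 3.9412^0.23 ≈ 1.3709.
c_gold = y_gold − (n+g+δ)·k_gold = 1.3709 − 0.08·3.9412 ≈ 1.0556.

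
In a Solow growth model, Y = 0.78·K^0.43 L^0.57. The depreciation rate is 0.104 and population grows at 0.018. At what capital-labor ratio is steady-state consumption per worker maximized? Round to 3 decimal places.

k_gold ≈ 5.896

The effective depreciation rate is n + δ = 0.018 + 0.104 = 0.122.
Golden rule sets MPK = n+δ: 0.43·0.78·k^(0.43−1) = 0.122, so k_gold = (0.43·0.78/0.122)^(1/0.57) ≈ 5.8957.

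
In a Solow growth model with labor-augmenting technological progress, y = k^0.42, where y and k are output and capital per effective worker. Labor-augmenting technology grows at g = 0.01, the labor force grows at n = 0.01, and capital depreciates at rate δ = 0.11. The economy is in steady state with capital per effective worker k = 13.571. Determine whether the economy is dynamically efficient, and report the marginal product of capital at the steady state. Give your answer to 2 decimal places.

dynamically inefficient; MPK ≈ 0.09

Break-even investment rate: n + g + δ = 0.01 + 0.01 + 0.11 = 0.13.
MPK = 0.42·k^(0.42−1) = 0.42·13.571^(-0.58) ≈ 0.0925.
MPK < 0.13, so the economy is dynamically inefficient (over-saving).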